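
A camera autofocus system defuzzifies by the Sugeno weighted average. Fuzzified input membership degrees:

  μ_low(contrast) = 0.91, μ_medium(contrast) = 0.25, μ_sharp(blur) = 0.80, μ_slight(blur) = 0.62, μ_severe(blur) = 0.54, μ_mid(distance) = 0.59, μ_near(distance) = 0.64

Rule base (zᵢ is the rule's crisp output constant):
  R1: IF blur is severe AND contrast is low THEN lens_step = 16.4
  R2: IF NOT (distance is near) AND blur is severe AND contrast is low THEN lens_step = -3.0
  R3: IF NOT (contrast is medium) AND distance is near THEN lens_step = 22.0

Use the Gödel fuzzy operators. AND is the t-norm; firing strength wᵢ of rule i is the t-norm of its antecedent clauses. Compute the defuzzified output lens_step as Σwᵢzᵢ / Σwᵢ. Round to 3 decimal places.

14.192

R1 (z=16.4): severe=0.54, low=0.91; AND[min(a, b)] → w = 0.54
R2 (z=-3.0): ¬near=1−0.64=0.36, severe=0.54, low=0.91; AND[min(a, b)] → w = 0.36
R3 (z=22.0): ¬medium=1−0.25=0.75, near=0.64; AND[min(a, b)] → w = 0.64
Weighted average = (0.54·16.4 + 0.36·-3.0 + 0.64·22.0) / (0.54 + 0.36 + 0.64)
  = 21.8560 / 1.5400 = 14.192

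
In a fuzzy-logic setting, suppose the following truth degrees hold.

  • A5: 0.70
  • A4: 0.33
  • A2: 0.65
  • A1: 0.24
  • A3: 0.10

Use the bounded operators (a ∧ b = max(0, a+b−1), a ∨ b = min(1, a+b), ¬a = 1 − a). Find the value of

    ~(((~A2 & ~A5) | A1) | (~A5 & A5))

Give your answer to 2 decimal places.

~A2 = 1 − 0.65 = 0.35
~A5 = 1 − 0.70 = 0.30
~A2 & ~A5 = max(0, a+b−1) on (0.35, 0.30) = 0.00
(~A2 & ~A5) | A1 = min(1, a+b) on (0.00, 0.24) = 0.24
~A5 = 1 − 0.70 = 0.30
~A5 & A5 = max(0, a+b−1) on (0.30, 0.70) = 0.00
((~A2 & ~A5) | A1) | (~A5 & A5) = min(1, a+b) on (0.24, 0.00) = 0.24
~(((~A2 & ~A5) | A1) | (~A5 & A5)) = 1 − 0.24 = 0.76

0.76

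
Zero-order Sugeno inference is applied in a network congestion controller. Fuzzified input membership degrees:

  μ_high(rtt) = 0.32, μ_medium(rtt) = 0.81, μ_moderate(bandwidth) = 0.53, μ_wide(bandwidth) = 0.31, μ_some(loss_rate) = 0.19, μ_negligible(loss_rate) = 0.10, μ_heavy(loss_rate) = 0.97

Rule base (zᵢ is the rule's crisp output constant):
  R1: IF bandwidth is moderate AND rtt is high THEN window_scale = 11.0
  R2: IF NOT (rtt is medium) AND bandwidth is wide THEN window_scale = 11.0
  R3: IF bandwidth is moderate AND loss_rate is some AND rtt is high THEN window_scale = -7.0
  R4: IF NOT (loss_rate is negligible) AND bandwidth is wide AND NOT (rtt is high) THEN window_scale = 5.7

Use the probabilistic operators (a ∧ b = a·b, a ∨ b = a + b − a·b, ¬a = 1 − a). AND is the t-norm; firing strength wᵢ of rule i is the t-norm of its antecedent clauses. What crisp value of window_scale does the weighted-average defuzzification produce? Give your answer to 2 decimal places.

R1 (z=11.0): moderate=0.53, high=0.32; AND[a·b] → w = 0.1696
R2 (z=11.0): ¬medium=1−0.81=0.19, wide=0.31; AND[a·b] → w = 0.0589
R3 (z=-7.0): moderate=0.53, some=0.19, high=0.32; AND[a·b] → w = 0.0322
R4 (z=5.7): ¬negligible=1−0.10=0.90, wide=0.31, ¬high=1−0.32=0.68; AND[a·b] → w = 0.1897
Weighted average = (0.1696·11.0 + 0.0589·11.0 + 0.0322·-7.0 + 0.1897·5.7) / (0.1696 + 0.0589 + 0.0322 + 0.1897)
  = 3.3693 / 0.4504 = 7.48

7.48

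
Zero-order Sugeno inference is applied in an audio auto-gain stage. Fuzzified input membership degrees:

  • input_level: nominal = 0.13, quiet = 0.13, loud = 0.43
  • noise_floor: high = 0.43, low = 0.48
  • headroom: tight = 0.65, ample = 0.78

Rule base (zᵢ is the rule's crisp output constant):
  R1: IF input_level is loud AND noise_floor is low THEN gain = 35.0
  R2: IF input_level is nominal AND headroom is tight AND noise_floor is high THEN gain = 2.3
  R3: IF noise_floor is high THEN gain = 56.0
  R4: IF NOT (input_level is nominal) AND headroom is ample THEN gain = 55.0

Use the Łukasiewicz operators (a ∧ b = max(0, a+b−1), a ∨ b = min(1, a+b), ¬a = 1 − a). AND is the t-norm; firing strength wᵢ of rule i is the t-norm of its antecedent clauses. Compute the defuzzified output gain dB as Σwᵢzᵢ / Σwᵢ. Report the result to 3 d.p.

R1 (z=35.0): loud=0.43, low=0.48; AND[max(0, a+b−1)] → w = 0.00
R2 (z=2.3): nominal=0.13, tight=0.65, high=0.43; AND[max(0, a+b−1)] → w = 0.00
R3 (z=56.0): high=0.43 → w = 0.43
R4 (z=55.0): ¬nominal=1−0.13=0.87, ample=0.78; AND[max(0, a+b−1)] → w = 0.65
Weighted average = (0.00·35.0 + 0.00·2.3 + 0.43·56.0 + 0.65·55.0) / (0.00 + 0.00 + 0.43 + 0.65)
  = 59.8300 / 1.0800 = 55.398

55.398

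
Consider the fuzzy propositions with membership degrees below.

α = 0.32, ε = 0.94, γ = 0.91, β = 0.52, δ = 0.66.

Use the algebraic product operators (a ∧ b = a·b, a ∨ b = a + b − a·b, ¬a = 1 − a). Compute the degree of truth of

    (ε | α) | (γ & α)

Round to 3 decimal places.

0.971

ε | α = a + b − a·b on (0.9400, 0.3200) = 0.9592
γ & α = a·b on (0.9100, 0.3200) = 0.2912
(ε | α) | (γ & α) = a + b − a·b on (0.9592, 0.2912) = 0.9711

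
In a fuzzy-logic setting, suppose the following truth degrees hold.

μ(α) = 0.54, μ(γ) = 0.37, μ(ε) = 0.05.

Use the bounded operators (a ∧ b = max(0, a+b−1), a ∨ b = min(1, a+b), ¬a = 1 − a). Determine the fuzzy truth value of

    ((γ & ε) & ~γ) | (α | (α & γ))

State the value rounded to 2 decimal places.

γ & ε = max(0, a+b−1) on (0.37, 0.05) = 0.00
~γ = 1 − 0.37 = 0.63
(γ & ε) & ~γ = max(0, a+b−1) on (0.00, 0.63) = 0.00
α & γ = max(0, a+b−1) on (0.54, 0.37) = 0.00
α | (α & γ) = min(1, a+b) on (0.54, 0.00) = 0.54
((γ & ε) & ~γ) | (α | (α & γ)) = min(1, a+b) on (0.00, 0.54) = 0.54

0.54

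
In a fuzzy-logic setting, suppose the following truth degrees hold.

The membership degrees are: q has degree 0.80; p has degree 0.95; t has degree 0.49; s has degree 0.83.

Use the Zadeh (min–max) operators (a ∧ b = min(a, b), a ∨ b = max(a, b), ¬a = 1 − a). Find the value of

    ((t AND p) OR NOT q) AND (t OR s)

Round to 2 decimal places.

0.49

t AND p = min(a, b) on (0.49, 0.95) = 0.49
NOT q = 1 − 0.80 = 0.20
(t AND p) OR NOT q = max(a, b) on (0.49, 0.20) = 0.49
t OR s = max(a, b) on (0.49, 0.83) = 0.83
((t AND p) OR NOT q) AND (t OR s) = min(a, b) on (0.49, 0.83) = 0.49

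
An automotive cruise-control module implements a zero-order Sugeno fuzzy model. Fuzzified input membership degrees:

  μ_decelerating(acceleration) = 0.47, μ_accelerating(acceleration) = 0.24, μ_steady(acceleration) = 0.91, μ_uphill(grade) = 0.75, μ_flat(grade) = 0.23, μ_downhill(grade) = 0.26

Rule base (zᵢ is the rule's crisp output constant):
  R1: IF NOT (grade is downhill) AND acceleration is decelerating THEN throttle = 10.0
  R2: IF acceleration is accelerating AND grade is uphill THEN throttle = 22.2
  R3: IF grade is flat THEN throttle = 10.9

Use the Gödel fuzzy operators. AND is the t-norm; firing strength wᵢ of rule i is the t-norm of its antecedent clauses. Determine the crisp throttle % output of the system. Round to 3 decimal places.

R1 (z=10.0): ¬downhill=1−0.26=0.74, decelerating=0.47; AND[min(a, b)] → w = 0.47
R2 (z=22.2): accelerating=0.24, uphill=0.75; AND[min(a, b)] → w = 0.24
R3 (z=10.9): flat=0.23 → w = 0.23
Weighted average = (0.47·10.0 + 0.24·22.2 + 0.23·10.9) / (0.47 + 0.24 + 0.23)
  = 12.5350 / 0.9400 = 13.335

13.335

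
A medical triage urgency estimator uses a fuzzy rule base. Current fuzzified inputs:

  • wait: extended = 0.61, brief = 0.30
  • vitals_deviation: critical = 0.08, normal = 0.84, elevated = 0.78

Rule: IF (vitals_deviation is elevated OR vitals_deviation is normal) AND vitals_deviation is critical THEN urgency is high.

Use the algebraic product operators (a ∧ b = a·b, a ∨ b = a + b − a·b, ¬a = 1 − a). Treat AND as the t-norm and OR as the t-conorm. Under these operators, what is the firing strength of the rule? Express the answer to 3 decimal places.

firing strength: (elevated=0.78 OR normal=0.84) = 0.9648; AND[a·b] with critical=0.08 → w = 0.0772

0.077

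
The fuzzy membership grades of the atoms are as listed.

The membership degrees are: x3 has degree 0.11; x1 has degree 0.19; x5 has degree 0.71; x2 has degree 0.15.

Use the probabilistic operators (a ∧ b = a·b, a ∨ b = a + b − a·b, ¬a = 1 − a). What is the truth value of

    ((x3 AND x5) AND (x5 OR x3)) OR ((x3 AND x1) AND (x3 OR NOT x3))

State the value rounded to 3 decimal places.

0.076

x3 AND x5 = a·b on (0.1100, 0.7100) = 0.0781
x5 OR x3 = a + b − a·b on (0.7100, 0.1100) = 0.7419
(x3 AND x5) AND (x5 OR x3) = a·b on (0.0781, 0.7419) = 0.0579
x3 AND x1 = a·b on (0.1100, 0.1900) = 0.0209
NOT x3 = 1 − 0.1100 = 0.8900
x3 OR NOT x3 = a + b − a·b on (0.1100, 0.8900) = 0.9021
(x3 AND x1) AND (x3 OR NOT x3) = a·b on (0.0209, 0.9021) = 0.0189
((x3 AND x5) AND (x5 OR x3)) OR ((x3 AND x1) AND (x3 OR NOT x3)) = a + b − a·b on (0.0579, 0.0189) = 0.0757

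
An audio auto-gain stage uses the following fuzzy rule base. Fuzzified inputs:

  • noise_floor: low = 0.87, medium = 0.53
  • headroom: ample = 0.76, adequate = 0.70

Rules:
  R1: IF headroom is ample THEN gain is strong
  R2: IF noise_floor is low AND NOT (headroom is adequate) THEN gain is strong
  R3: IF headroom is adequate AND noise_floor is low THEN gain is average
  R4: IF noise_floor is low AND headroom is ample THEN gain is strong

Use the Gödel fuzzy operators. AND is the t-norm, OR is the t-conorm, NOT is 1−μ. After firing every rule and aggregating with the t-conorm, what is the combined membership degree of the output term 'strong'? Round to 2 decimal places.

R1: ample=0.76 → w = 0.76
R2: low=0.87, ¬adequate=1−0.70=0.30; AND[min(a, b)] → w = 0.30
R3: adequate=0.70, low=0.87; AND[min(a, b)] → w = 0.70
R4: low=0.87, ample=0.76; AND[min(a, b)] → w = 0.76
Rules with consequent 'strong': {R1, R2, R4} → strengths 0.76, 0.30, 0.76
Aggregate via t-conorm [max(a, b)]: 0.76

0.76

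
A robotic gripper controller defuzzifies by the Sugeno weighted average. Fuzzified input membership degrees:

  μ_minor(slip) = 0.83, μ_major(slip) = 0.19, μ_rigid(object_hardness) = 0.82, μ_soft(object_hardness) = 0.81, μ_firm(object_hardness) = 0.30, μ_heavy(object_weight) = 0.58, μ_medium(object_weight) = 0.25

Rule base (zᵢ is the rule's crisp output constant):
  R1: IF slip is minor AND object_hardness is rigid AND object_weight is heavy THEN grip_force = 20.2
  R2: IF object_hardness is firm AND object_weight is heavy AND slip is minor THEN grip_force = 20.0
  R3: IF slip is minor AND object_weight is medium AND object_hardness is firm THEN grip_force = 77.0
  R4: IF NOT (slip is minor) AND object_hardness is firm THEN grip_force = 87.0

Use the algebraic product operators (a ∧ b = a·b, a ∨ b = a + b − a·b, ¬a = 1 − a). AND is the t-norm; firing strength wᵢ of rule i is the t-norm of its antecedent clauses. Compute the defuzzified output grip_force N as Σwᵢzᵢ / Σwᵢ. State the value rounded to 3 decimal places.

30.797

R1 (z=20.2): minor=0.83, rigid=0.82, heavy=0.58; AND[a·b] → w = 0.3947
R2 (z=20.0): firm=0.30, heavy=0.58, minor=0.83; AND[a·b] → w = 0.1444
R3 (z=77.0): minor=0.83, medium=0.25, firm=0.30; AND[a·b] → w = 0.0622
R4 (z=87.0): ¬minor=1−0.83=0.17, firm=0.30; AND[a·b] → w = 0.0510
Weighted average = (0.3947·20.2 + 0.1444·20.0 + 0.0622·77.0 + 0.0510·87.0) / (0.3947 + 0.1444 + 0.0622 + 0.0510)
  = 20.0926 / 0.6524 = 30.797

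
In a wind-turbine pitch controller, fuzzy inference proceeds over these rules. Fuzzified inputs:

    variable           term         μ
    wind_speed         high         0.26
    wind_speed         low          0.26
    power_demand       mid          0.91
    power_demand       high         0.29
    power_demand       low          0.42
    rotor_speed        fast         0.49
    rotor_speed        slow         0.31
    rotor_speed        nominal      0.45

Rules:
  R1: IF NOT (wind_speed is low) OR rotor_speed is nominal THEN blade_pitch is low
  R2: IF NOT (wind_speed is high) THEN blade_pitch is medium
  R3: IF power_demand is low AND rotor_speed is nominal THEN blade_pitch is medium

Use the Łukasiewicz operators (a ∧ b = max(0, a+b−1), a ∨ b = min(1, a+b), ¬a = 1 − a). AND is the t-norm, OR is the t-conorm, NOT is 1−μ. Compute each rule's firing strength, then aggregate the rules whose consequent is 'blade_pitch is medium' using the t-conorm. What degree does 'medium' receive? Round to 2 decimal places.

0.74

R1: ¬low=1−0.26=0.74, nominal=0.45; OR[min(1, a+b)] → w = 1.00
R2: ¬high=1−0.26=0.74 → w = 0.74
R3: low=0.42, nominal=0.45; AND[max(0, a+b−1)] → w = 0.00
Rules with consequent 'medium': {R2, R3} → strengths 0.74, 0.00
Aggregate via t-conorm [min(1, a+b)]: 0.74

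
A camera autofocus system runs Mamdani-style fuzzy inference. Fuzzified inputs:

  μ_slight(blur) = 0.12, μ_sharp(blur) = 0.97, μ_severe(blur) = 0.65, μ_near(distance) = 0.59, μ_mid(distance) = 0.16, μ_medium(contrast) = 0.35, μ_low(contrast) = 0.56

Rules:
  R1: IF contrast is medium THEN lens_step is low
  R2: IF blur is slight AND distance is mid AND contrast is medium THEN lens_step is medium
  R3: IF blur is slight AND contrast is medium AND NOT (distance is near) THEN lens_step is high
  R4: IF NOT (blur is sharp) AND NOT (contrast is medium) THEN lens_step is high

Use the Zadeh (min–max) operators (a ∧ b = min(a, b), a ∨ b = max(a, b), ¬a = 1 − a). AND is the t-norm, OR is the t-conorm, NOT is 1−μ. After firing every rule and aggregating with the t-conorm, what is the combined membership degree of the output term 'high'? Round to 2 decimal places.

0.12

R1: medium=0.35 → w = 0.35
R2: slight=0.12, mid=0.16, medium=0.35; AND[min(a, b)] → w = 0.12
R3: slight=0.12, medium=0.35, ¬near=1−0.59=0.41; AND[min(a, b)] → w = 0.12
R4: ¬sharp=1−0.97=0.03, ¬medium=1−0.35=0.65; AND[min(a, b)] → w = 0.03
Rules with consequent 'high': {R3, R4} → strengths 0.12, 0.03
Aggregate via t-conorm [max(a, b)]: 0.12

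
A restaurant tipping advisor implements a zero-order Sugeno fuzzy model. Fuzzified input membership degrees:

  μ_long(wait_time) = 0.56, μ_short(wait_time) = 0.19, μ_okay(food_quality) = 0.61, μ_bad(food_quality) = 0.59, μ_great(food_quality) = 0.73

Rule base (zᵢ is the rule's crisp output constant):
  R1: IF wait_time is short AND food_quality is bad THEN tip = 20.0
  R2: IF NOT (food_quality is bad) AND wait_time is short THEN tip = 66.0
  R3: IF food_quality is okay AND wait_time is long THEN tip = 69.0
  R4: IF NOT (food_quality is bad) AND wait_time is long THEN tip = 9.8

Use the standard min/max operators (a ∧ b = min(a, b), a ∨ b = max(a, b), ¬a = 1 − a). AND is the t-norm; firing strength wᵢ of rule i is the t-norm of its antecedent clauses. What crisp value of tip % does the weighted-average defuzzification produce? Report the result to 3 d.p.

43.702

R1 (z=20.0): short=0.19, bad=0.59; AND[min(a, b)] → w = 0.19
R2 (z=66.0): ¬bad=1−0.59=0.41, short=0.19; AND[min(a, b)] → w = 0.19
R3 (z=69.0): okay=0.61, long=0.56; AND[min(a, b)] → w = 0.56
R4 (z=9.8): ¬bad=1−0.59=0.41, long=0.56; AND[min(a, b)] → w = 0.41
Weighted average = (0.19·20.0 + 0.19·66.0 + 0.56·69.0 + 0.41·9.8) / (0.19 + 0.19 + 0.56 + 0.41)
  = 58.9980 / 1.3500 = 43.702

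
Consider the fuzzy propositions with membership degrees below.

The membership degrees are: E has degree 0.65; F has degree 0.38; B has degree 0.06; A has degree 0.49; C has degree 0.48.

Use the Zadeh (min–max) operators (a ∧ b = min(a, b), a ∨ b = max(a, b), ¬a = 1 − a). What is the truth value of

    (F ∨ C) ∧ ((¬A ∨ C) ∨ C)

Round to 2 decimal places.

0.48

F ∨ C = max(a, b) on (0.38, 0.48) = 0.48
¬A = 1 − 0.49 = 0.51
¬A ∨ C = max(a, b) on (0.51, 0.48) = 0.51
(¬A ∨ C) ∨ C = max(a, b) on (0.51, 0.48) = 0.51
(F ∨ C) ∧ ((¬A ∨ C) ∨ C) = min(a, b) on (0.48, 0.51) = 0.48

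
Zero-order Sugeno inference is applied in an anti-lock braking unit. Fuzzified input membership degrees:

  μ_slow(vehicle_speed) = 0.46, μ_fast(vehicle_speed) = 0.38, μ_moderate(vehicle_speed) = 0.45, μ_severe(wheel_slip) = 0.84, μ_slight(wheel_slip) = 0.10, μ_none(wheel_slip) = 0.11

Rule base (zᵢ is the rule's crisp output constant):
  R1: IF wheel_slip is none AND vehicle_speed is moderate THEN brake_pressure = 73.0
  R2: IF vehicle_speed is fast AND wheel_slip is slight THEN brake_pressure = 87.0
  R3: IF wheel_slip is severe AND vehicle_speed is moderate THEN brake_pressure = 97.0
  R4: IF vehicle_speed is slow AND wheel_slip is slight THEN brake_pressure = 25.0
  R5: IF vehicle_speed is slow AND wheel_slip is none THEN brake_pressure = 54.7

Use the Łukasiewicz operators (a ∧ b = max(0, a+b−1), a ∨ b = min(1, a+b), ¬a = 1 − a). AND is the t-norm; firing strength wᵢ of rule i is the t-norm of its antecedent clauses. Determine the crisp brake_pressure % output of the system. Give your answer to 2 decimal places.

R1 (z=73.0): none=0.11, moderate=0.45; AND[max(0, a+b−1)] → w = 0.00
R2 (z=87.0): fast=0.38, slight=0.10; AND[max(0, a+b−1)] → w = 0.00
R3 (z=97.0): severe=0.84, moderate=0.45; AND[max(0, a+b−1)] → w = 0.29
R4 (z=25.0): slow=0.46, slight=0.10; AND[max(0, a+b−1)] → w = 0.00
R5 (z=54.7): slow=0.46, none=0.11; AND[max(0, a+b−1)] → w = 0.00
Weighted average = (0.00·73.0 + 0.00·87.0 + 0.29·97.0 + 0.00·25.0 + 0.00·54.7) / (0.00 + 0.00 + 0.29 + 0.00 + 0.00)
  = 28.1300 / 0.2900 = 97.00

97.00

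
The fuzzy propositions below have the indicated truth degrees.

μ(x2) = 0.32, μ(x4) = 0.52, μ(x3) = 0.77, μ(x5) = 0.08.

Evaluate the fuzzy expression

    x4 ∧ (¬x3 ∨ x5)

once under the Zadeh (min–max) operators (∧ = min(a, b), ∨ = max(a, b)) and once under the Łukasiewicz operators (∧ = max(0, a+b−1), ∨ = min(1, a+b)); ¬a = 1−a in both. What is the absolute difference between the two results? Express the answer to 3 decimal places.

0.230

Under Zadeh (min–max):
  ¬x3 = 1 − 0.77 = 0.23
  ¬x3 ∨ x5 = max(a, b) on (0.23, 0.08) = 0.23
  x4 ∧ (¬x3 ∨ x5) = min(a, b) on (0.52, 0.23) = 0.23
  → value = 0.2300
Under Łukasiewicz:
  ¬x3 = 1 − 0.77 = 0.23
  ¬x3 ∨ x5 = min(1, a+b) on (0.23, 0.08) = 0.31
  x4 ∧ (¬x3 ∨ x5) = max(0, a+b−1) on (0.52, 0.31) = 0.00
  → value = 0.0000
|0.2300 − 0.0000| = 0.230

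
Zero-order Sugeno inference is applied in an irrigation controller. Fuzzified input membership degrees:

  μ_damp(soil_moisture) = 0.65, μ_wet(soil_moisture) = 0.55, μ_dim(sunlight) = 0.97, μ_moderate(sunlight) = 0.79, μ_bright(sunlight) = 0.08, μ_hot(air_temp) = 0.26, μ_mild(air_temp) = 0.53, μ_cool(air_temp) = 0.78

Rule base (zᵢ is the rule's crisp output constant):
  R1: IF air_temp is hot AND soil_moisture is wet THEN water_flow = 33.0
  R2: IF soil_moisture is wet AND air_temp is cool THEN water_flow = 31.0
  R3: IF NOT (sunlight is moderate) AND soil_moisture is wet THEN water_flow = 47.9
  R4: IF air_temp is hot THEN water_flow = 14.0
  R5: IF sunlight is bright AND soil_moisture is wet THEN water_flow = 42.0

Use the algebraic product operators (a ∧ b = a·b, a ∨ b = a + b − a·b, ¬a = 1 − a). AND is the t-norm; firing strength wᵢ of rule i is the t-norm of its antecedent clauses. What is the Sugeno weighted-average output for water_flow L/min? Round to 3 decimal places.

R1 (z=33.0): hot=0.26, wet=0.55; AND[a·b] → w = 0.1430
R2 (z=31.0): wet=0.55, cool=0.78; AND[a·b] → w = 0.4290
R3 (z=47.9): ¬moderate=1−0.79=0.21, wet=0.55; AND[a·b] → w = 0.1155
R4 (z=14.0): hot=0.26 → w = 0.2600
R5 (z=42.0): bright=0.08, wet=0.55; AND[a·b] → w = 0.0440
Weighted average = (0.1430·33.0 + 0.4290·31.0 + 0.1155·47.9 + 0.2600·14.0 + 0.0440·42.0) / (0.1430 + 0.4290 + 0.1155 + 0.2600 + 0.0440)
  = 29.0385 / 0.9915 = 29.287

29.287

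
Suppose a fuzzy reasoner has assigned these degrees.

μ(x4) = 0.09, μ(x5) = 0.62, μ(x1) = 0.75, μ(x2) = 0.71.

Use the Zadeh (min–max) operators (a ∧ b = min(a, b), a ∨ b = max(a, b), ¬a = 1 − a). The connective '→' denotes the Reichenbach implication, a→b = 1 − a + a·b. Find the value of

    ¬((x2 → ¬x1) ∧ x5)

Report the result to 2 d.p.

0.53

¬x1 = 1 − 0.75 = 0.25
x2 → ¬x1  [Reichenbach: 1 − a + a·b] with a=0.71, b=0.25 → 0.47
(x2 → ¬x1) ∧ x5 = min(a, b) on (0.47, 0.62) = 0.47
¬((x2 → ¬x1) ∧ x5) = 1 − 0.47 = 0.53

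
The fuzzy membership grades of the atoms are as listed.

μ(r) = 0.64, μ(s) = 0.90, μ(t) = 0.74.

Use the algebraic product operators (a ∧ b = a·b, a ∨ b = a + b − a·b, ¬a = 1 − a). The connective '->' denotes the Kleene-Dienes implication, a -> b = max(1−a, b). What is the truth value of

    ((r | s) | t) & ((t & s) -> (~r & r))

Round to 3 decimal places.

0.331

r | s = a + b − a·b on (0.6400, 0.9000) = 0.9640
(r | s) | t = a + b − a·b on (0.9640, 0.7400) = 0.9906
t & s = a·b on (0.7400, 0.9000) = 0.6660
~r = 1 − 0.6400 = 0.3600
~r & r = a·b on (0.3600, 0.6400) = 0.2304
(t & s) -> (~r & r)  [Kleene-Dienes: max(1−a, b)] with a=0.6660, b=0.2304 → 0.3340
((r | s) | t) & ((t & s) -> (~r & r)) = a·b on (0.9906, 0.3340) = 0.3309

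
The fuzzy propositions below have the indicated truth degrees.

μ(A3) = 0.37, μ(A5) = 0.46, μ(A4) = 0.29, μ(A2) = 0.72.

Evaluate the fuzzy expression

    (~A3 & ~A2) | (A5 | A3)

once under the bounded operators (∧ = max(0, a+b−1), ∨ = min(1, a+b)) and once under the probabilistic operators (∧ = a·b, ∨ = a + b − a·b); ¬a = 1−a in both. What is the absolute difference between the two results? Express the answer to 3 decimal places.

Under bounded:
  ~A3 = 1 − 0.37 = 0.63
  ~A2 = 1 − 0.72 = 0.28
  ~A3 & ~A2 = max(0, a+b−1) on (0.63, 0.28) = 0.00
  A5 | A3 = min(1, a+b) on (0.46, 0.37) = 0.83
  (~A3 & ~A2) | (A5 | A3) = min(1, a+b) on (0.00, 0.83) = 0.83
  → value = 0.8300
Under probabilistic:
  ~A3 = 1 − 0.3700 = 0.6300
  ~A2 = 1 − 0.7200 = 0.2800
  ~A3 & ~A2 = a·b on (0.6300, 0.2800) = 0.1764
  A5 | A3 = a + b − a·b on (0.4600, 0.3700) = 0.6598
  (~A3 & ~A2) | (A5 | A3) = a + b − a·b on (0.1764, 0.6598) = 0.7198
  → value = 0.7198
|0.8300 − 0.7198| = 0.110

0.110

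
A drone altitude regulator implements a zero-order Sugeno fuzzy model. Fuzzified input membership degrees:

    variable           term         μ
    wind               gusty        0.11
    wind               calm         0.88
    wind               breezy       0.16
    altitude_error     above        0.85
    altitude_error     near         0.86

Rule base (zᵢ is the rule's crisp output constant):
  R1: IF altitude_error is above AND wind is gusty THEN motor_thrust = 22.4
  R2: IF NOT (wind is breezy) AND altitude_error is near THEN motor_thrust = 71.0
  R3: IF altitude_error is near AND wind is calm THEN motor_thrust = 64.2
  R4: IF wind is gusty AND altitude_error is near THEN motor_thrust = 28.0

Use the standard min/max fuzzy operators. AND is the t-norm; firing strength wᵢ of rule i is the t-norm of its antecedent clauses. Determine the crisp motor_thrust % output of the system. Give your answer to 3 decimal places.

R1 (z=22.4): above=0.85, gusty=0.11; AND[min(a, b)] → w = 0.11
R2 (z=71.0): ¬breezy=1−0.16=0.84, near=0.86; AND[min(a, b)] → w = 0.84
R3 (z=64.2): near=0.86, calm=0.88; AND[min(a, b)] → w = 0.86
R4 (z=28.0): gusty=0.11, near=0.86; AND[min(a, b)] → w = 0.11
Weighted average = (0.11·22.4 + 0.84·71.0 + 0.86·64.2 + 0.11·28.0) / (0.11 + 0.84 + 0.86 + 0.11)
  = 120.3960 / 1.9200 = 62.706

62.706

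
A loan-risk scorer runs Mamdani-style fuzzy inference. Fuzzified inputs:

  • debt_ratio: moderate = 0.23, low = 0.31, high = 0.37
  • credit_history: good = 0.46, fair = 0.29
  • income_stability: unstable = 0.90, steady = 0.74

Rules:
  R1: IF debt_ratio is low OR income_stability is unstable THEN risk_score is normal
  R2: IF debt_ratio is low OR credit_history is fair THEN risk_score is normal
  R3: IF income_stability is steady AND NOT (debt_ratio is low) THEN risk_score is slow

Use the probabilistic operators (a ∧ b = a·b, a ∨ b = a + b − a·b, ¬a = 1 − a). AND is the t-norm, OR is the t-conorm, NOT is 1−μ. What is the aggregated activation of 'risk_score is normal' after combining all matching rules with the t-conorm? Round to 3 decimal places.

R1: low=0.31, unstable=0.90; OR[a + b − a·b] → w = 0.9310
R2: low=0.31, fair=0.29; OR[a + b − a·b] → w = 0.5101
R3: steady=0.74, ¬low=1−0.31=0.69; AND[a·b] → w = 0.5106
Rules with consequent 'normal': {R1, R2} → strengths 0.9310, 0.5101
Aggregate via t-conorm [a + b − a·b]: 0.9662

0.966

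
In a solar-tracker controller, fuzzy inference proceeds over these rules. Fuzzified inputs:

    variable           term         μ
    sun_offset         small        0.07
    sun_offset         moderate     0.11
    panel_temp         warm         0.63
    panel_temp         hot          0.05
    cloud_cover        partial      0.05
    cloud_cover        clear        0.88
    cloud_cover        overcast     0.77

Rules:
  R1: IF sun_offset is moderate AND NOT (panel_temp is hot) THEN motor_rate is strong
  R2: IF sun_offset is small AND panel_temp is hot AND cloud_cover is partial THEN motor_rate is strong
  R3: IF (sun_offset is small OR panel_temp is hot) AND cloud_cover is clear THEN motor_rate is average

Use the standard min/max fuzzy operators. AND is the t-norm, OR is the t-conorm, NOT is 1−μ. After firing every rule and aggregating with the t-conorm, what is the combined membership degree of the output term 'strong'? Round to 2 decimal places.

R1: moderate=0.11, ¬hot=1−0.05=0.95; AND[min(a, b)] → w = 0.11
R2: small=0.07, hot=0.05, partial=0.05; AND[min(a, b)] → w = 0.05
R3: (small=0.07 OR hot=0.05) = 0.07; AND[min(a, b)] with clear=0.88 → w = 0.07
Rules with consequent 'strong': {R1, R2} → strengths 0.11, 0.05
Aggregate via t-conorm [max(a, b)]: 0.11

0.11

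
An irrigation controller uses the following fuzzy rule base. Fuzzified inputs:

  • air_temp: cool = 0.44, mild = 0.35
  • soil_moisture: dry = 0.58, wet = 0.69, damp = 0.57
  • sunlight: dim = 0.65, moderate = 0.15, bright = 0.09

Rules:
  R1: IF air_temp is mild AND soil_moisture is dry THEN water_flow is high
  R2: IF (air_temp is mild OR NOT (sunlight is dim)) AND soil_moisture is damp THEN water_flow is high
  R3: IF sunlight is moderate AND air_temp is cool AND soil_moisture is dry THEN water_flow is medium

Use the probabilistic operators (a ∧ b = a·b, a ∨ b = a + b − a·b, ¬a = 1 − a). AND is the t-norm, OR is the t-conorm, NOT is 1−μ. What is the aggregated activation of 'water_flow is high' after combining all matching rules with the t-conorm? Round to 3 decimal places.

0.465

R1: mild=0.35, dry=0.58; AND[a·b] → w = 0.2030
R2: (mild=0.35 OR ¬dim=1−0.65=0.35) = 0.5775; AND[a·b] with damp=0.57 → w = 0.3292
R3: moderate=0.15, cool=0.44, dry=0.58; AND[a·b] → w = 0.0383
Rules with consequent 'high': {R1, R2} → strengths 0.2030, 0.3292
Aggregate via t-conorm [a + b − a·b]: 0.4654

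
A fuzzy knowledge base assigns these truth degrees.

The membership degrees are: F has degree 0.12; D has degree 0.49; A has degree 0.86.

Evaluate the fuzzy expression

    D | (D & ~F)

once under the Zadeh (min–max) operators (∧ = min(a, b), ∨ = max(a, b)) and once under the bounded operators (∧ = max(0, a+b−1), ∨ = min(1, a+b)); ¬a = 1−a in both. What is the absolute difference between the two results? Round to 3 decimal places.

0.370

Under Zadeh (min–max):
  ~F = 1 − 0.12 = 0.88
  D & ~F = min(a, b) on (0.49, 0.88) = 0.49
  D | (D & ~F) = max(a, b) on (0.49, 0.49) = 0.49
  → value = 0.4900
Under bounded:
  ~F = 1 − 0.12 = 0.88
  D & ~F = max(0, a+b−1) on (0.49, 0.88) = 0.37
  D | (D & ~F) = min(1, a+b) on (0.49, 0.37) = 0.86
  → value = 0.8600
|0.4900 − 0.8600| = 0.370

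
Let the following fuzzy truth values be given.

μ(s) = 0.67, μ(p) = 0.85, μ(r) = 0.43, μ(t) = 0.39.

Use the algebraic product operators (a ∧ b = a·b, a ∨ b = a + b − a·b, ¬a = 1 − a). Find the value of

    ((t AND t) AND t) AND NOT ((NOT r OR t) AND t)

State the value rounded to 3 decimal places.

t AND t = a·b on (0.3900, 0.3900) = 0.1521
(t AND t) AND t = a·b on (0.1521, 0.3900) = 0.0593
NOT r = 1 − 0.4300 = 0.5700
NOT r OR t = a + b − a·b on (0.5700, 0.3900) = 0.7377
(NOT r OR t) AND t = a·b on (0.7377, 0.3900) = 0.2877
NOT ((NOT r OR t) AND t) = 1 − 0.2877 = 0.7123
((t AND t) AND t) AND NOT ((NOT r OR t) AND t) = a·b on (0.0593, 0.7123) = 0.0423

0.042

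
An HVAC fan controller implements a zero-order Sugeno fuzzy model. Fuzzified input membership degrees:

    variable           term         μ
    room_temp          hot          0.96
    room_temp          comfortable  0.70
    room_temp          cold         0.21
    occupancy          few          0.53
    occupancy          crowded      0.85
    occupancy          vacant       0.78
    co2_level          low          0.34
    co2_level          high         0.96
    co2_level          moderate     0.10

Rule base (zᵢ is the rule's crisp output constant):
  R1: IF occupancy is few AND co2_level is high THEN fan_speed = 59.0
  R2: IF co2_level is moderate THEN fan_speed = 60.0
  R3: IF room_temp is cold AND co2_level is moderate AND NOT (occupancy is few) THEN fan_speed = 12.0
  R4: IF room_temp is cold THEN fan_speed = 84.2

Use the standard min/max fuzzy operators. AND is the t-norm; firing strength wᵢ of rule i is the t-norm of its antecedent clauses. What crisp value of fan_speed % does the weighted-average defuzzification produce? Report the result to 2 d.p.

59.74

R1 (z=59.0): few=0.53, high=0.96; AND[min(a, b)] → w = 0.53
R2 (z=60.0): moderate=0.10 → w = 0.10
R3 (z=12.0): cold=0.21, moderate=0.10, ¬few=1−0.53=0.47; AND[min(a, b)] → w = 0.10
R4 (z=84.2): cold=0.21 → w = 0.21
Weighted average = (0.53·59.0 + 0.10·60.0 + 0.10·12.0 + 0.21·84.2) / (0.53 + 0.10 + 0.10 + 0.21)
  = 56.1520 / 0.9400 = 59.74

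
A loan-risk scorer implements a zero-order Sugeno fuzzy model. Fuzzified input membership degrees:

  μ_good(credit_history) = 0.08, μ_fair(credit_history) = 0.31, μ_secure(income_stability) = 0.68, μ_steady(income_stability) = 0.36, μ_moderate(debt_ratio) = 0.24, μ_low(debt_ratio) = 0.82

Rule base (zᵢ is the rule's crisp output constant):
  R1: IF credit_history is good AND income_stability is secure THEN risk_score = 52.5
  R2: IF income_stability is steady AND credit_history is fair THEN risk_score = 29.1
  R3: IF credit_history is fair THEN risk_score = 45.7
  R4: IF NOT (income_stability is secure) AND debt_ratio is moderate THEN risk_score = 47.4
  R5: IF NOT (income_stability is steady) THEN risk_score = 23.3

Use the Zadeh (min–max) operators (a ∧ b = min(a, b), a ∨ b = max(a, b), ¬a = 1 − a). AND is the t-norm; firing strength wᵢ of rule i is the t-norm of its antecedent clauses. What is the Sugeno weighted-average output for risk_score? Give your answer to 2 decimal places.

33.97

R1 (z=52.5): good=0.08, secure=0.68; AND[min(a, b)] → w = 0.08
R2 (z=29.1): steady=0.36, fair=0.31; AND[min(a, b)] → w = 0.31
R3 (z=45.7): fair=0.31 → w = 0.31
R4 (z=47.4): ¬secure=1−0.68=0.32, moderate=0.24; AND[min(a, b)] → w = 0.24
R5 (z=23.3): ¬steady=1−0.36=0.64 → w = 0.64
Weighted average = (0.08·52.5 + 0.31·29.1 + 0.31·45.7 + 0.24·47.4 + 0.64·23.3) / (0.08 + 0.31 + 0.31 + 0.24 + 0.64)
  = 53.6760 / 1.5800 = 33.97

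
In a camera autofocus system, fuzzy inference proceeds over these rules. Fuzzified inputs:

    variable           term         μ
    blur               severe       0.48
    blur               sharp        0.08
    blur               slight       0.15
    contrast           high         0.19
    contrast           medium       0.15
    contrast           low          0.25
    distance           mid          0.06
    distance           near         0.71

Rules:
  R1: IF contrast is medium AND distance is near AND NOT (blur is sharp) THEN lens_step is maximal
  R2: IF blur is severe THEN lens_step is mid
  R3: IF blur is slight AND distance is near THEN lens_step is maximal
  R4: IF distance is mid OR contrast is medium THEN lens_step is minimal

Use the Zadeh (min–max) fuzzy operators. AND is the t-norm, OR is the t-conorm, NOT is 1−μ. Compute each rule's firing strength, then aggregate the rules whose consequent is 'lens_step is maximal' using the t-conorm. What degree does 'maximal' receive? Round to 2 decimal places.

0.15

R1: medium=0.15, near=0.71, ¬sharp=1−0.08=0.92; AND[min(a, b)] → w = 0.15
R2: severe=0.48 → w = 0.48
R3: slight=0.15, near=0.71; AND[min(a, b)] → w = 0.15
R4: mid=0.06, medium=0.15; OR[max(a, b)] → w = 0.15
Rules with consequent 'maximal': {R1, R3} → strengths 0.15, 0.15
Aggregate via t-conorm [max(a, b)]: 0.15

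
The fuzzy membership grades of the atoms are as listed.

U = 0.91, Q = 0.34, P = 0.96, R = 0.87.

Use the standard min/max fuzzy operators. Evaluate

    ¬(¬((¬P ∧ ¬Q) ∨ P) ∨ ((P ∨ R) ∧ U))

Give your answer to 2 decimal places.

0.09

¬P = 1 − 0.96 = 0.04
¬Q = 1 − 0.34 = 0.66
¬P ∧ ¬Q = min(a, b) on (0.04, 0.66) = 0.04
(¬P ∧ ¬Q) ∨ P = max(a, b) on (0.04, 0.96) = 0.96
¬((¬P ∧ ¬Q) ∨ P) = 1 − 0.96 = 0.04
P ∨ R = max(a, b) on (0.96, 0.87) = 0.96
(P ∨ R) ∧ U = min(a, b) on (0.96, 0.91) = 0.91
¬((¬P ∧ ¬Q) ∨ P) ∨ ((P ∨ R) ∧ U) = max(a, b) on (0.04, 0.91) = 0.91
¬(¬((¬P ∧ ¬Q) ∨ P) ∨ ((P ∨ R) ∧ U)) = 1 − 0.91 = 0.09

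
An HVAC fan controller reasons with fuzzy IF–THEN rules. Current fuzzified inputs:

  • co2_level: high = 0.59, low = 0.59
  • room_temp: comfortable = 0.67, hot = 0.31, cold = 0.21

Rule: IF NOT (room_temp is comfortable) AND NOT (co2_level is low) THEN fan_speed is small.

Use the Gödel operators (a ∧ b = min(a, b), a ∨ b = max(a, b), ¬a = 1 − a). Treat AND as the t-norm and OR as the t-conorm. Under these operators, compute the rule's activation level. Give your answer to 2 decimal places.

0.33

firing strength: ¬comfortable=1−0.67=0.33, ¬low=1−0.59=0.41; AND[min(a, b)] → w = 0.33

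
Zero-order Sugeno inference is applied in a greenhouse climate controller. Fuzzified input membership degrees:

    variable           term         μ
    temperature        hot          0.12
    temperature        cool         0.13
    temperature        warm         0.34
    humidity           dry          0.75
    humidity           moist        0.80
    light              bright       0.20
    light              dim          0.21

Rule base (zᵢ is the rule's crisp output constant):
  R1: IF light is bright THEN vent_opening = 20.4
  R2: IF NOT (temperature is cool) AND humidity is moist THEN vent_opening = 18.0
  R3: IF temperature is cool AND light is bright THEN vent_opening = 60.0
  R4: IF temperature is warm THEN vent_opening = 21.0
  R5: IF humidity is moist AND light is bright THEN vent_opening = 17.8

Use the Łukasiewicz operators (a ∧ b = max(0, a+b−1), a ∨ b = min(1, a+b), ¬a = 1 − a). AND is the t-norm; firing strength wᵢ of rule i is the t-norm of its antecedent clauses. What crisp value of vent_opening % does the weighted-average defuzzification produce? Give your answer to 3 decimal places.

19.240

R1 (z=20.4): bright=0.20 → w = 0.20
R2 (z=18.0): ¬cool=1−0.13=0.87, moist=0.80; AND[max(0, a+b−1)] → w = 0.67
R3 (z=60.0): cool=0.13, bright=0.20; AND[max(0, a+b−1)] → w = 0.00
R4 (z=21.0): warm=0.34 → w = 0.34
R5 (z=17.8): moist=0.80, bright=0.20; AND[max(0, a+b−1)] → w = 0.00
Weighted average = (0.20·20.4 + 0.67·18.0 + 0.00·60.0 + 0.34·21.0 + 0.00·17.8) / (0.20 + 0.67 + 0.00 + 0.34 + 0.00)
  = 23.2800 / 1.2100 = 19.240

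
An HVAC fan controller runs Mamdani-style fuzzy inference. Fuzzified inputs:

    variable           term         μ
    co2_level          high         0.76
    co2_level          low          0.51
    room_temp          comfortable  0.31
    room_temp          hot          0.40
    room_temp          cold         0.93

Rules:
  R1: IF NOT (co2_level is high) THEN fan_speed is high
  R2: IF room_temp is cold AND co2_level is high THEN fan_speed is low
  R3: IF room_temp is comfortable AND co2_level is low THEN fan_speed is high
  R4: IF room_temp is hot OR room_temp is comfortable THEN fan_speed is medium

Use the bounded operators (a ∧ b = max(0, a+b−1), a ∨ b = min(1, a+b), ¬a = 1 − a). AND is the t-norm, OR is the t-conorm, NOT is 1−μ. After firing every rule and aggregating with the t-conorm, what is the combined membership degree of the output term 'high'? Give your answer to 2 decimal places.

R1: ¬high=1−0.76=0.24 → w = 0.24
R2: cold=0.93, high=0.76; AND[max(0, a+b−1)] → w = 0.69
R3: comfortable=0.31, low=0.51; AND[max(0, a+b−1)] → w = 0.00
R4: hot=0.40, comfortable=0.31; OR[min(1, a+b)] → w = 0.71
Rules with consequent 'high': {R1, R3} → strengths 0.24, 0.00
Aggregate via t-conorm [min(1, a+b)]: 0.24

0.24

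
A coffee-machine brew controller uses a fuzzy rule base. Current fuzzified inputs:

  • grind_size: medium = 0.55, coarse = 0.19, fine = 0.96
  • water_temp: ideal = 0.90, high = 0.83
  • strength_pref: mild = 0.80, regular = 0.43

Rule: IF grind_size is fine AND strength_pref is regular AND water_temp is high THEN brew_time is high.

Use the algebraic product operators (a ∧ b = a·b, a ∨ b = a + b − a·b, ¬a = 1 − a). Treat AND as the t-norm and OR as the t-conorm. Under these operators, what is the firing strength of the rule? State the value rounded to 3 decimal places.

0.343

firing strength: fine=0.96, regular=0.43, high=0.83; AND[a·b] → w = 0.3426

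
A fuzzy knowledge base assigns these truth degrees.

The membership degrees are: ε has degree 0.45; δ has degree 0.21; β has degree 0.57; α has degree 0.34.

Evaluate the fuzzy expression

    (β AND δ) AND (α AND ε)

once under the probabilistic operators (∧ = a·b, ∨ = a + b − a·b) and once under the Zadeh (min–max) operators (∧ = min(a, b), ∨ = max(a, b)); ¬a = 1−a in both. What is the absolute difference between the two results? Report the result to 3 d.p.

Under probabilistic:
  β AND δ = a·b on (0.5700, 0.2100) = 0.1197
  α AND ε = a·b on (0.3400, 0.4500) = 0.1530
  (β AND δ) AND (α AND ε) = a·b on (0.1197, 0.1530) = 0.0183
  → value = 0.0183
Under Zadeh (min–max):
  β AND δ = min(a, b) on (0.57, 0.21) = 0.21
  α AND ε = min(a, b) on (0.34, 0.45) = 0.34
  (β AND δ) AND (α AND ε) = min(a, b) on (0.21, 0.34) = 0.21
  → value = 0.2100
|0.0183 − 0.2100| = 0.192

0.192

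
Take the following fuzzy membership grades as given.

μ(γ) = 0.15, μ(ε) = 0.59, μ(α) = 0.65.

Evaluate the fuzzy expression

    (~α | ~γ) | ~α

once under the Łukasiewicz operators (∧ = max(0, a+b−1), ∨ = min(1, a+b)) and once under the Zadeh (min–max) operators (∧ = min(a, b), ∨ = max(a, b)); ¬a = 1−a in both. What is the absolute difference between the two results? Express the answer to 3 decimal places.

0.150

Under Łukasiewicz:
  ~α = 1 − 0.65 = 0.35
  ~γ = 1 − 0.15 = 0.85
  ~α | ~γ = min(1, a+b) on (0.35, 0.85) = 1.00
  ~α = 1 − 0.65 = 0.35
  (~α | ~γ) | ~α = min(1, a+b) on (1.00, 0.35) = 1.00
  → value = 1.0000
Under Zadeh (min–max):
  ~α = 1 − 0.65 = 0.35
  ~γ = 1 − 0.15 = 0.85
  ~α | ~γ = max(a, b) on (0.35, 0.85) = 0.85
  ~α = 1 − 0.65 = 0.35
  (~α | ~γ) | ~α = max(a, b) on (0.85, 0.35) = 0.85
  → value = 0.8500
|1.0000 − 0.8500| = 0.150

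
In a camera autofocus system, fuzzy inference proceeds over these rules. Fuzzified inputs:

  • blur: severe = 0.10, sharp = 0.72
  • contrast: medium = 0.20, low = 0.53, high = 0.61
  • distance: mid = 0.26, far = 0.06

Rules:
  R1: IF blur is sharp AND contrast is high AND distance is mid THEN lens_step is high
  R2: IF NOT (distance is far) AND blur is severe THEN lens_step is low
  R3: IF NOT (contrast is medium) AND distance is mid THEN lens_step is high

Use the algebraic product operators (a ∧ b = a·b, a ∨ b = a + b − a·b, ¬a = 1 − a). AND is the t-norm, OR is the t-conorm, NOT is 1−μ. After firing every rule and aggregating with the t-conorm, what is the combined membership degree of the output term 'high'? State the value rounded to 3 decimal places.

R1: sharp=0.72, high=0.61, mid=0.26; AND[a·b] → w = 0.1142
R2: ¬far=1−0.06=0.94, severe=0.10; AND[a·b] → w = 0.0940
R3: ¬medium=1−0.20=0.80, mid=0.26; AND[a·b] → w = 0.2080
Rules with consequent 'high': {R1, R3} → strengths 0.1142, 0.2080
Aggregate via t-conorm [a + b − a·b]: 0.2984

0.298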